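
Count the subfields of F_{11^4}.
F_{11^4} has 3 subfields

The subfields of F_{p^n} are exactly the fields F_{p^d} for d | n (each is the fixed field of the unique index-d subgroup of Gal(F_{p^n}/F_p) ≅ Z/nZ). The divisors of n = 4 are {1, 2, 4}, giving 3 subfields: F_{11^1}, F_{11^2}, F_{11^4}.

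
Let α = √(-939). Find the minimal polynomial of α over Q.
m_α(x) = x^2 + 939

α satisfies α^2 + 939 = 0, so x^2 + 939 annihilates α. Since d = -939 is squarefree and ≠ 1, it is not a perfect square in Q, so x^2 + 939 has no rational root and is therefore irreducible over Q (a degree-2 polynomial over a field is irreducible iff it has no root). Hence m_α(x) = x^2 + 939.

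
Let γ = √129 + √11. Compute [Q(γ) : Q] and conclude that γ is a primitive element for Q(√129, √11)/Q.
[Q(γ) : Q] = 4 (equivalently, Q(γ) = Q(√129, √11))

Obviously Q(γ) ⊆ Q(√129, √11), and [Q(√129, √11):Q] = 4 (since 129, 11 are distinct squarefree integers > 1 with 1419 not a perfect square). To show equality we compute the minimal polynomial of γ. From γ = √129 + √11: γ^2 = 129 + 2√(1419) + 11 = 140 + 2√(1419), so γ^2 - 140 = 2√(1419); squaring, (γ^2 - 140)^2 = 4·1419, i.e. γ^4 - 280γ^2 + 19600 - 5676 = 0, i.e. γ^4 - 280γ^2 + 13924 = 0. So γ is a root of x^4 - 280x^2 + 13924. This polynomial is irreducible over Q: it has no rational root (each ±√129 ± √11 is irrational), and any factorization into two quadratics over Q would force √(1419) ∈ Q (pairing opposite roots) or √129, √11 ∈ Q (other pairings), all impossible. Hence [Q(γ):Q] = 4 = [Q(√129, √11):Q], so Q(γ) = Q(√129, √11).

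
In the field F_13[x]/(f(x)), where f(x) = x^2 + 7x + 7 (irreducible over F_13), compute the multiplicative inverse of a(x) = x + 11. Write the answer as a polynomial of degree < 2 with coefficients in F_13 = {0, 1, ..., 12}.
a(x)^(-1) ≡ x + 9 (mod f(x))

Since f is irreducible over F_13, F_13[x]/(f) is a field and a(x) ≠ 0 has an inverse. Apply the extended Euclidean algorithm to f(x) and a(x) in F_13[x]: f(x) = (x + 9)·a(x) + (12). The last nonzero remainder is the constant 12 = gcd(f, a) in F_13. Back-substituting through the division chain expresses 12 = s(x)·a(x) + t(x)·f(x) with s(x) ≡ 12x + 4 (mod f), so (12x + 4)·a(x) ≡ 12 (mod f). Multiplying by 12^(-1) ≡ 12 in F_13 gives a(x)^(-1) ≡ 12·(12x + 4) ≡ x + 9 (mod f). Check: (x + 11)·(x + 9) = x^2 + 7x + 8 ≡ 1 (mod x^2 + 7x + 7).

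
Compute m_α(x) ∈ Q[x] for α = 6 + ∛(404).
m_α(x) = x^3 - 18x^2 + 108x - 620

Set β = α - 6 = ∛(404), so β^3 = 404. Then (α - 6)^3 - 404 = 0, i.e. α is a root of g(x) = (x - 6)^3 - 404 = x^3 - 18x^2 + 108x - 620. Since g(x) = h(x - 6) where h(x) = x^3 - 404, and h is irreducible over Q (because 404 is not a perfect cube, so h has no rational root, and a monic cubic with no rational root is irreducible), g is also irreducible (irreducibility is preserved under the substitution x → x - 6). Hence m_α(x) = x^3 - 18x^2 + 108x - 620.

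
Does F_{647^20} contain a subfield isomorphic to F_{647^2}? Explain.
Yes: F_{647^2} is a subfield of F_{647^20}

F_{p^m} embeds in F_{p^n} iff m | n (since F_{p^n} is the splitting field of x^(p^n) - x, and F_{p^m} ⊂ F_{p^n} forces p^n to be a power of p^m, i.e. m | n; conversely if m | n then every root of x^(p^m) - x is a root of x^(p^n) - x). Here 2 | 20 (since 20 = 10·2), so F_{647^2} is a subfield of F_{647^20}, and [F_{647^20} : F_{647^2}] = 20/2 = 10.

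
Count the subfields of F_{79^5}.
F_{79^5} has 2 subfields

The subfields of F_{p^n} are exactly the fields F_{p^d} for d | n (each is the fixed field of the unique index-d subgroup of Gal(F_{p^n}/F_p) ≅ Z/nZ). The divisors of n = 5 are {1, 5}, giving 2 subfields: F_{79^1}, F_{79^5}.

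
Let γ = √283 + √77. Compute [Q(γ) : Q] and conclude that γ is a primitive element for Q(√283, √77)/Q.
[Q(γ) : Q] = 4 (equivalently, Q(γ) = Q(√283, √77))

Obviously Q(γ) ⊆ Q(√283, √77), and [Q(√283, √77):Q] = 4 (since 283, 77 are distinct squarefree integers > 1 with 21791 not a perfect square). To show equality we compute the minimal polynomial of γ. From γ = √283 + √77: γ^2 = 283 + 2√(21791) + 77 = 360 + 2√(21791), so γ^2 - 360 = 2√(21791); squaring, (γ^2 - 360)^2 = 4·21791, i.e. γ^4 - 720γ^2 + 129600 - 87164 = 0, i.e. γ^4 - 720γ^2 + 42436 = 0. So γ is a root of x^4 - 720x^2 + 42436. This polynomial is irreducible over Q: it has no rational root (each ±√283 ± √77 is irrational), and any factorization into two quadratics over Q would force √(21791) ∈ Q (pairing opposite roots) or √283, √77 ∈ Q (other pairings), all impossible. Hence [Q(γ):Q] = 4 = [Q(√283, √77):Q], so Q(γ) = Q(√283, √77).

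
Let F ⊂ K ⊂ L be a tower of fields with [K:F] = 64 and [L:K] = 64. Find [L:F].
[L:F] = 4096

The tower law says that for any tower of field extensions F ⊂ K ⊂ L with finite degrees, [L:F] = [L:K] · [K:F]. Here this gives [L:F] = 64 · 64 = 4096.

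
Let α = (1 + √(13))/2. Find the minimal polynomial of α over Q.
m_α(x) = x^2 - x - 3

From 2α - 1 = √(13), squaring gives (2α - 1)^2 = 13, i.e. 4α^2 - 4α + 1 = 13, so α^2 - α + (1 - 13)/4 = 0. Since 13 ≡ 1 (mod 4), (1 - 13)/4 = -3 ∈ Z. The polynomial x^2 - x - 3 has discriminant 1 - 4·(-3) = 13, which is not a perfect square in Q (d = 13 is squarefree and ≠ 1), so x^2 - x - 3 is irreducible over Q. It is the minimal polynomial of α.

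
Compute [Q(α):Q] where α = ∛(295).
[Q(α):Q] = 3

The minimal polynomial of α is x^3 - 295, irreducible over Q since 295 is not a perfect cube (so x^3 - 295 has no rational root). Hence [Q(α):Q] = deg(m_α) = 3.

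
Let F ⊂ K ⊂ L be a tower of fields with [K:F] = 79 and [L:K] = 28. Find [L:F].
[L:F] = 2212

The tower law says that for any tower of field extensions F ⊂ K ⊂ L with finite degrees, [L:F] = [L:K] · [K:F]. Here this gives [L:F] = 28 · 79 = 2212.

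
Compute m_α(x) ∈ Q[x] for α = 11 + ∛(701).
m_α(x) = x^3 - 33x^2 + 363x - 2032

Set β = α - 11 = ∛(701), so β^3 = 701. Then (α - 11)^3 - 701 = 0, i.e. α is a root of g(x) = (x - 11)^3 - 701 = x^3 - 33x^2 + 363x - 2032. Since g(x) = h(x - 11) where h(x) = x^3 - 701, and h is irreducible over Q (because 701 is not a perfect cube, so h has no rational root, and a monic cubic with no rational root is irreducible), g is also irreducible (irreducibility is preserved under the substitution x → x - 11). Hence m_α(x) = x^3 - 33x^2 + 363x - 2032.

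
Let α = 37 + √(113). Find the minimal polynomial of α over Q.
m_α(x) = x^2 - 74x + 1256

From α - 37 = √(113), squaring gives (α - 37)^2 = 113, i.e. α^2 - 74α + 1369 = 113, so α^2 - 74α + 1256 = 0. The discriminant of x^2 - 74x + 1256 is (-74)^2 - 4·(1256) = 5476 - 5024 = 452, and 4·(113) is not a perfect square in Q since 113 is squarefree and ≠ 1. Hence x^2 - 74x + 1256 is irreducible over Q and is the minimal polynomial of α.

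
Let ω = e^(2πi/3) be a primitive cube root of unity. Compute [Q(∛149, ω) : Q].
[Q(∛149, ω) : Q] = 6

[Q(∛149):Q] = 3 (min poly x^3 - 149, irreducible since 149 is not a perfect cube). [Q(ω):Q] = 2 (min poly x^2 + x + 1). Since Q(∛149) ⊂ R and ω ∉ R, we have ω ∉ Q(∛149), so x^2 + x + 1 remains irreducible over Q(∛149) and [Q(∛149, ω) : Q(∛149)] = 2. By the tower law, [Q(∛149, ω) : Q] = 3 · 2 = 6. (In fact Q(∛149, ω) is the splitting field of x^3 - 149 over Q.)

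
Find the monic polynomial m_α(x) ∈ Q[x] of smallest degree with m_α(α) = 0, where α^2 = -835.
m_α(x) = x^2 + 835

α satisfies α^2 + 835 = 0, so x^2 + 835 annihilates α. Since d = -835 is squarefree and ≠ 1, it is not a perfect square in Q, so x^2 + 835 has no rational root and is therefore irreducible over Q (a degree-2 polynomial over a field is irreducible iff it has no root). Hence m_α(x) = x^2 + 835.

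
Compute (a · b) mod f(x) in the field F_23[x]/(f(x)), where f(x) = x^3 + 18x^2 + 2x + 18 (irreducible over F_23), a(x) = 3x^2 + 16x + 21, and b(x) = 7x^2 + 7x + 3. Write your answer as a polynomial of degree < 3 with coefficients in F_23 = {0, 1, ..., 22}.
a · b ≡ 13x^2 + 8x + 11 (mod f(x))

Multiply in F_23[x]: a(x)·b(x) = (3x^2 + 16x + 21)·(7x^2 + 7x + 3) = 21x^4 + 18x^3 + 15x^2 + 11x + 17. This has degree ≥ 3, so divide by f(x) over F_23: 21x^4 + 18x^3 + 15x^2 + 11x + 17 = (21x + 8)·(x^3 + 18x^2 + 2x + 18) + (13x^2 + 8x + 11). Hence a·b ≡ 13x^2 + 8x + 11 (mod f). (F_23[x]/(f) is a field with 23^3 = 12167 elements since f is irreducible of degree 3.)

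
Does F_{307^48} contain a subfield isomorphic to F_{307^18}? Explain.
No: F_{307^18} is not a subfield of F_{307^48}

F_{p^m} embeds in F_{p^n} iff m | n. Here 18 ∤ 48 (since 48 = 2·18 + 12 with remainder 12 ≠ 0), so F_{307^18} is not a subfield of F_{307^48}. Equivalently: if it were, the tower law would give 18 = [F_{307^18}:F_307] dividing [F_{307^48}:F_307] = 48, contradiction.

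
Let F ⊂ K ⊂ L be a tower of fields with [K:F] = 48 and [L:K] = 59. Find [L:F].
[L:F] = 2832

The tower law says that for any tower of field extensions F ⊂ K ⊂ L with finite degrees, [L:F] = [L:K] · [K:F]. Here this gives [L:F] = 59 · 48 = 2832.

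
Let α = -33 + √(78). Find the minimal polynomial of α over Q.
m_α(x) = x^2 + 66x + 1011

From α + 33 = √(78), squaring gives (α + 33)^2 = 78, i.e. α^2 + 66α + 1089 = 78, so α^2 + 66α + 1011 = 0. The discriminant of x^2 + 66x + 1011 is (66)^2 - 4·(1011) = 4356 - 4044 = 312, and 4·(78) is not a perfect square in Q since 78 is squarefree and ≠ 1. Hence x^2 + 66x + 1011 is irreducible over Q and is the minimal polynomial of α.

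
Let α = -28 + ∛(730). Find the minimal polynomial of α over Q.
m_α(x) = x^3 + 84x^2 + 2352x + 21222

Set β = α + 28 = ∛(730), so β^3 = 730. Then (α + 28)^3 - 730 = 0, i.e. α is a root of g(x) = (x + 28)^3 - 730 = x^3 + 84x^2 + 2352x + 21222. Since g(x) = h(x + 28) where h(x) = x^3 - 730, and h is irreducible over Q (because 730 is not a perfect cube, so h has no rational root, and a monic cubic with no rational root is irreducible), g is also irreducible (irreducibility is preserved under the substitution x → x + 28). Hence m_α(x) = x^3 + 84x^2 + 2352x + 21222.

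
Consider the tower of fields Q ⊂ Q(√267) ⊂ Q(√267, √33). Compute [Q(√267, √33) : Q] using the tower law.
[Q(√267, √33) : Q] = 4

[Q(√267):Q] = 2 (min poly x^2 - 267, irreducible since 267 is squarefree > 1). For the top step, suppose √33 ∈ Q(√267), say √33 = c + d√267 with c, d ∈ Q. Squaring: 33 = c^2 + 267d^2 + 2cd√267. Since √267 ∉ Q this forces 2cd = 0. If d = 0 then √33 = c ∈ Q, contradicting 33 squarefree > 1. If c = 0 then 33 = 267d^2, so 267·33 = (267d)^2 is a perfect square in Q — but 267·33 = 8811 is not a perfect square (since 267 and 33 are distinct squarefree integers). Contradiction. Hence √33 ∉ Q(√267), so x^2 - 33 stays irreducible over Q(√267) and [Q(√267, √33) : Q(√267)] = 2. By the tower law, [Q(√267, √33) : Q] = 2 · 2 = 4.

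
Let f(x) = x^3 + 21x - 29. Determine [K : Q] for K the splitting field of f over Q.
[K : Q] = 6

By the rational root test, any rational root of the monic integer polynomial f(x) = x^3 + 21x - 29 must be an integer dividing the constant term -29, i.e. one of ±{1, 29}. Evaluating: f(1) = -7, f(-1) = -51, f(29) = 24969, f(-29) = -25027; none is 0, so f has no rational root and is therefore irreducible over Q (a cubic with no linear factor over a field is irreducible). For an irreducible cubic, the Galois group is A_3 or S_3 according as the discriminant disc(f) = -4a^3 - 27b^2 = -4·(21)^3 - 27·(-29)^2 = -59751 is or is not a square in Q. Here disc(f) = -59751 is not a perfect square in Q, so the Galois group of f over Q is not contained in A_3 and must be all of S_3. The splitting field has degree |S_3| = 6 over Q, so [K : Q] = 6.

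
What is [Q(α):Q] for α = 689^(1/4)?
[Q(α):Q] = 4

α is a root of x^4 - 689. By Eisenstein's criterion at the prime p = 13 (which divides the constant term 689 but p^2 = 169 does not, since 689 is squarefree), x^4 - 689 is irreducible over Q. Hence [Q(α):Q] = 4.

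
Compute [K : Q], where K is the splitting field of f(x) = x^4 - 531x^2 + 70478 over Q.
[K : Q] = 4

Solving the quadratic in x^2: x^2 = (531 ± √(531^2 - 4·70478))/2 = (531 ± √49)/2 = (531 ± 7)/2, giving x^2 = 262 or x^2 = 269. So f(x) = (x^2 - 262)(x^2 - 269) and the roots of f are ±√262, ±√269. Hence the splitting field is K = Q(√262, √269). Since 262 and 269 are distinct squarefree integers > 1, their product 70478 is not a perfect square, so √269 ∉ Q(√262). By the tower law [K:Q] = [Q(√262,√269):Q(√262)] · [Q(√262):Q] = 2 · 2 = 4.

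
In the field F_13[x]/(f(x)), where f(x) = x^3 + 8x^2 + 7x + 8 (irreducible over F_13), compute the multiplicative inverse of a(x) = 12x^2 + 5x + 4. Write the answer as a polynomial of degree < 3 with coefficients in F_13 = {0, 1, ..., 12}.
a(x)^(-1) ≡ 4x^2 + 9x + 5 (mod f(x))

Since f is irreducible over F_13, F_13[x]/(f) is a field and a(x) ≠ 0 has an inverse. Apply the extended Euclidean algorithm to f(x) and a(x) in F_13[x]: f(x) = (12x)·a(x) + (11x + 8);  a(x) = (7x + 6)·(11x + 8) + (8). The last nonzero remainder is the constant 8 = gcd(f, a) in F_13. Back-substituting through the division chain expresses 8 = s(x)·a(x) + t(x)·f(x) with s(x) ≡ 6x^2 + 7x + 1 (mod f), so (6x^2 + 7x + 1)·a(x) ≡ 8 (mod f). Multiplying by 8^(-1) ≡ 5 in F_13 gives a(x)^(-1) ≡ 5·(6x^2 + 7x + 1) ≡ 4x^2 + 9x + 5 (mod f). Check: (12x^2 + 5x + 4)·(4x^2 + 9x + 5) = 9x^4 + 11x^3 + 4x^2 + 9x + 7 ≡ 1 (mod x^3 + 8x^2 + 7x + 8).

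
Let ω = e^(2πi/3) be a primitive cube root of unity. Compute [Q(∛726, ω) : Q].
[Q(∛726, ω) : Q] = 6

[Q(∛726):Q] = 3 (min poly x^3 - 726, irreducible since 726 is not a perfect cube). [Q(ω):Q] = 2 (min poly x^2 + x + 1). Since Q(∛726) ⊂ R and ω ∉ R, we have ω ∉ Q(∛726), so x^2 + x + 1 remains irreducible over Q(∛726) and [Q(∛726, ω) : Q(∛726)] = 2. By the tower law, [Q(∛726, ω) : Q] = 3 · 2 = 6. (In fact Q(∛726, ω) is the splitting field of x^3 - 726 over Q.)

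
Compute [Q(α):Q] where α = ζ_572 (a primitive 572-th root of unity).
[Q(α):Q] = 240

The minimal polynomial of ζ_572 over Q is the 572-th cyclotomic polynomial Φ_572(x), which is irreducible over Q and has degree φ(572) = 240. Hence [Q(α):Q] = φ(572) = 240.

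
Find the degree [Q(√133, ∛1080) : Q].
[Q(√133, ∛1080) : Q] = 6

Let L = Q(√133, ∛1080). Since Q(√133) ⊂ L and [Q(√133):Q] = 2, the tower law gives 2 | [L:Q]. Likewise Q(∛1080) ⊂ L with [Q(∛1080):Q] = 3 (because 1080 is not a perfect cube), so 3 | [L:Q]. As gcd(2,3) = 1, [L:Q] is divisible by 6. Conversely L is generated over Q by √133 and ∛1080, so [L:Q] ≤ 2·3 = 6. Therefore [Q(√133, ∛1080) : Q] = 6.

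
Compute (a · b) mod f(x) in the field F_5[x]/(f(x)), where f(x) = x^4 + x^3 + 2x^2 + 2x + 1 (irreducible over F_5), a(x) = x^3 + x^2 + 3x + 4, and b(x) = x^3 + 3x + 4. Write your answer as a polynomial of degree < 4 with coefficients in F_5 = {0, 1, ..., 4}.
a · b ≡ 4x^2 + x + 2 (mod f(x))

Multiply in F_5[x]: a(x)·b(x) = (x^3 + x^2 + 3x + 4)·(x^3 + 3x + 4) = x^6 + x^5 + x^4 + x^3 + 3x^2 + 4x + 1. This has degree ≥ 4, so divide by f(x) over F_5: x^6 + x^5 + x^4 + x^3 + 3x^2 + 4x + 1 = (x^2 + 4)·(x^4 + x^3 + 2x^2 + 2x + 1) + (4x^2 + x + 2). Hence a·b ≡ 4x^2 + x + 2 (mod f). (F_5[x]/(f) is a field with 5^4 = 625 elements since f is irreducible of degree 4.)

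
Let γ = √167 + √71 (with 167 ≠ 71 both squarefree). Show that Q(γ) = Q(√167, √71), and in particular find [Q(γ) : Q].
[Q(γ) : Q] = 4 (equivalently, Q(γ) = Q(√167, √71))

Obviously Q(γ) ⊆ Q(√167, √71), and [Q(√167, √71):Q] = 4 (since 167, 71 are distinct squarefree integers > 1 with 11857 not a perfect square). To show equality we compute the minimal polynomial of γ. From γ = √167 + √71: γ^2 = 167 + 2√(11857) + 71 = 238 + 2√(11857), so γ^2 - 238 = 2√(11857); squaring, (γ^2 - 238)^2 = 4·11857, i.e. γ^4 - 476γ^2 + 56644 - 47428 = 0, i.e. γ^4 - 476γ^2 + 9216 = 0. So γ is a root of x^4 - 476x^2 + 9216. This polynomial is irreducible over Q: it has no rational root (each ±√167 ± √71 is irrational), and any factorization into two quadratics over Q would force √(11857) ∈ Q (pairing opposite roots) or √167, √71 ∈ Q (other pairings), all impossible. Hence [Q(γ):Q] = 4 = [Q(√167, √71):Q], so Q(γ) = Q(√167, √71).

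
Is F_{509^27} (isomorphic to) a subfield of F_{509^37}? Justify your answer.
No: F_{509^27} is not a subfield of F_{509^37}

F_{p^m} embeds in F_{p^n} iff m | n. Here 27 ∤ 37 (since 37 = 1·27 + 10 with remainder 10 ≠ 0), so F_{509^27} is not a subfield of F_{509^37}. Equivalently: if it were, the tower law would give 27 = [F_{509^27}:F_509] dividing [F_{509^37}:F_509] = 37, contradiction.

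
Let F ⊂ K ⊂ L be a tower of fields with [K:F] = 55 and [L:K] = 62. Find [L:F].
[L:F] = 3410

The tower law says that for any tower of field extensions F ⊂ K ⊂ L with finite degrees, [L:F] = [L:K] · [K:F]. Here this gives [L:F] = 62 · 55 = 3410.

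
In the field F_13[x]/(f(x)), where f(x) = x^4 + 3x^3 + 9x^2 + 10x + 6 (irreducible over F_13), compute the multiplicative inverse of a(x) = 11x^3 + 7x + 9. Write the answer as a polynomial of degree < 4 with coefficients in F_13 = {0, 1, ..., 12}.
a(x)^(-1) ≡ 3x^3 + 10x^2 + 2x + 11 (mod f(x))

Since f is irreducible over F_13, F_13[x]/(f) is a field and a(x) ≠ 0 has an inverse. Apply the extended Euclidean algorithm to f(x) and a(x) in F_13[x]: f(x) = (6x + 5)·a(x) + (6x^2 + 12x);  a(x) = (4x + 5)·(6x^2 + 12x) + (12x + 9);  (6x^2 + 12x) = (7x + 12)·(12x + 9) + (9). The last nonzero remainder is the constant 9 = gcd(f, a) in F_13. Back-substituting through the division chain expresses 9 = s(x)·a(x) + t(x)·f(x) with s(x) ≡ x^3 + 12x^2 + 5x + 8 (mod f), so (x^3 + 12x^2 + 5x + 8)·a(x) ≡ 9 (mod f). Multiplying by 9^(-1) ≡ 3 in F_13 gives a(x)^(-1) ≡ 3·(x^3 + 12x^2 + 5x + 8) ≡ 3x^3 + 10x^2 + 2x + 11 (mod f). Check: (11x^3 + 7x + 9)·(3x^3 + 10x^2 + 2x + 11) = 7x^6 + 6x^5 + 4x^4 + 10x^3 + 4x + 8 ≡ 1 (mod x^4 + 3x^3 + 9x^2 + 10x + 6).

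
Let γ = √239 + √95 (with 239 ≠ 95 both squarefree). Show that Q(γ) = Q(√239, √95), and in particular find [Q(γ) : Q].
[Q(γ) : Q] = 4 (equivalently, Q(γ) = Q(√239, √95))

Obviously Q(γ) ⊆ Q(√239, √95), and [Q(√239, √95):Q] = 4 (since 239, 95 are distinct squarefree integers > 1 with 22705 not a perfect square). To show equality we compute the minimal polynomial of γ. From γ = √239 + √95: γ^2 = 239 + 2√(22705) + 95 = 334 + 2√(22705), so γ^2 - 334 = 2√(22705); squaring, (γ^2 - 334)^2 = 4·22705, i.e. γ^4 - 668γ^2 + 111556 - 90820 = 0, i.e. γ^4 - 668γ^2 + 20736 = 0. So γ is a root of x^4 - 668x^2 + 20736. This polynomial is irreducible over Q: it has no rational root (each ±√239 ± √95 is irrational), and any factorization into two quadratics over Q would force √(22705) ∈ Q (pairing opposite roots) or √239, √95 ∈ Q (other pairings), all impossible. Hence [Q(γ):Q] = 4 = [Q(√239, √95):Q], so Q(γ) = Q(√239, √95).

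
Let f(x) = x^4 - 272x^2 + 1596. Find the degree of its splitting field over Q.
[K : Q] = 4

Solving the quadratic in x^2: x^2 = (272 ± √(272^2 - 4·1596))/2 = (272 ± √67600)/2 = (272 ± 260)/2, giving x^2 = 266 or x^2 = 6. So f(x) = (x^2 - 266)(x^2 - 6) and the roots of f are ±√266, ±√6. Hence the splitting field is K = Q(√266, √6). Since 266 and 6 are distinct squarefree integers > 1, their product 1596 is not a perfect square, so √6 ∉ Q(√266). By the tower law [K:Q] = [Q(√266,√6):Q(√266)] · [Q(√266):Q] = 2 · 2 = 4.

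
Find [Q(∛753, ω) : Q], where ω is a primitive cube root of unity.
[Q(∛753, ω) : Q] = 6

[Q(∛753):Q] = 3 (min poly x^3 - 753, irreducible since 753 is not a perfect cube). [Q(ω):Q] = 2 (min poly x^2 + x + 1). Since Q(∛753) ⊂ R and ω ∉ R, we have ω ∉ Q(∛753), so x^2 + x + 1 remains irreducible over Q(∛753) and [Q(∛753, ω) : Q(∛753)] = 2. By the tower law, [Q(∛753, ω) : Q] = 3 · 2 = 6. (In fact Q(∛753, ω) is the splitting field of x^3 - 753 over Q.)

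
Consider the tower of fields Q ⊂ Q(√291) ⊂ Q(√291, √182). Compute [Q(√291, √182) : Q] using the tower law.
[Q(√291, √182) : Q] = 4

[Q(√291):Q] = 2 (min poly x^2 - 291, irreducible since 291 is squarefree > 1). For the top step, suppose √182 ∈ Q(√291), say √182 = c + d√291 with c, d ∈ Q. Squaring: 182 = c^2 + 291d^2 + 2cd√291. Since √291 ∉ Q this forces 2cd = 0. If d = 0 then √182 = c ∈ Q, contradicting 182 squarefree > 1. If c = 0 then 182 = 291d^2, so 291·182 = (291d)^2 is a perfect square in Q — but 291·182 = 52962 is not a perfect square (since 291 and 182 are distinct squarefree integers). Contradiction. Hence √182 ∉ Q(√291), so x^2 - 182 stays irreducible over Q(√291) and [Q(√291, √182) : Q(√291)] = 2. By the tower law, [Q(√291, √182) : Q] = 2 · 2 = 4.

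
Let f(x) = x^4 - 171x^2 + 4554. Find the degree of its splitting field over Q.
[K : Q] = 4

Solving the quadratic in x^2: x^2 = (171 ± √(171^2 - 4·4554))/2 = (171 ± √11025)/2 = (171 ± 105)/2, giving x^2 = 33 or x^2 = 138. So f(x) = (x^2 - 33)(x^2 - 138) and the roots of f are ±√33, ±√138. Hence the splitting field is K = Q(√33, √138). Since 33 and 138 are distinct squarefree integers > 1, their product 4554 is not a perfect square, so √138 ∉ Q(√33). By the tower law [K:Q] = [Q(√33,√138):Q(√33)] · [Q(√33):Q] = 2 · 2 = 4.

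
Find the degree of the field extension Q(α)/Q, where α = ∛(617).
[Q(α):Q] = 3

The minimal polynomial of α is x^3 - 617, irreducible over Q since 617 is not a perfect cube (so x^3 - 617 has no rational root). Hence [Q(α):Q] = deg(m_α) = 3.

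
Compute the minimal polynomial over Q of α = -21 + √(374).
m_α(x) = x^2 + 42x + 67

From α + 21 = √(374), squaring gives (α + 21)^2 = 374, i.e. α^2 + 42α + 441 = 374, so α^2 + 42α + 67 = 0. The discriminant of x^2 + 42x + 67 is (42)^2 - 4·(67) = 1764 - 268 = 1496, and 4·(374) is not a perfect square in Q since 374 is squarefree and ≠ 1. Hence x^2 + 42x + 67 is irreducible over Q and is the minimal polynomial of α.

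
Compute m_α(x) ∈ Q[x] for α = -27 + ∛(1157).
m_α(x) = x^3 + 81x^2 + 2187x + 18526

Set β = α + 27 = ∛(1157), so β^3 = 1157. Then (α + 27)^3 - 1157 = 0, i.e. α is a root of g(x) = (x + 27)^3 - 1157 = x^3 + 81x^2 + 2187x + 18526. Since g(x) = h(x + 27) where h(x) = x^3 - 1157, and h is irreducible over Q (because 1157 is not a perfect cube, so h has no rational root, and a monic cubic with no rational root is irreducible), g is also irreducible (irreducibility is preserved under the substitution x → x + 27). Hence m_α(x) = x^3 + 81x^2 + 2187x + 18526.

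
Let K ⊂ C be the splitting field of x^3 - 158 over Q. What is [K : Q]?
[K : Q] = 6

The roots of x^3 - 158 are ∛158, ω∛158, ω^2∛158 where ω = e^(2πi/3) is a primitive cube root of unity, so K = Q(∛158, ω). Now [Q(∛158):Q] = 3 (since 158 is not a perfect cube, x^3 - 158 is irreducible) and [Q(ω):Q] = 2. Both 2 and 3 divide [K:Q], and [K:Q] ≤ 3·2 = 6, so [K:Q] = 6. (Equivalently: Q(∛158) ⊂ R but ω ∉ R, so [K : Q(∛158)] = 2.)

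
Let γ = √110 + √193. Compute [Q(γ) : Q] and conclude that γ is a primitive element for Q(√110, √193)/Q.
[Q(γ) : Q] = 4 (equivalently, Q(γ) = Q(√110, √193))

Obviously Q(γ) ⊆ Q(√110, √193), and [Q(√110, √193):Q] = 4 (since 110, 193 are distinct squarefree integers > 1 with 21230 not a perfect square). To show equality we compute the minimal polynomial of γ. From γ = √110 + √193: γ^2 = 110 + 2√(21230) + 193 = 303 + 2√(21230), so γ^2 - 303 = 2√(21230); squaring, (γ^2 - 303)^2 = 4·21230, i.e. γ^4 - 606γ^2 + 91809 - 84920 = 0, i.e. γ^4 - 606γ^2 + 6889 = 0. So γ is a root of x^4 - 606x^2 + 6889. This polynomial is irreducible over Q: it has no rational root (each ±√110 ± √193 is irrational), and any factorization into two quadratics over Q would force √(21230) ∈ Q (pairing opposite roots) or √110, √193 ∈ Q (other pairings), all impossible. Hence [Q(γ):Q] = 4 = [Q(√110, √193):Q], so Q(γ) = Q(√110, √193).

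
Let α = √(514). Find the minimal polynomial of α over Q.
m_α(x) = x^2 - 514

α satisfies α^2 - 514 = 0, so x^2 - 514 annihilates α. Since d = 514 is squarefree and ≠ 1, it is not a perfect square in Q, so x^2 - 514 has no rational root and is therefore irreducible over Q (a degree-2 polynomial over a field is irreducible iff it has no root). Hence m_α(x) = x^2 - 514.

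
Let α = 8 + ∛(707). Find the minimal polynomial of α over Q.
m_α(x) = x^3 - 24x^2 + 192x - 1219

Set β = α - 8 = ∛(707), so β^3 = 707. Then (α - 8)^3 - 707 = 0, i.e. α is a root of g(x) = (x - 8)^3 - 707 = x^3 - 24x^2 + 192x - 1219. Since g(x) = h(x - 8) where h(x) = x^3 - 707, and h is irreducible over Q (because 707 is not a perfect cube, so h has no rational root, and a monic cubic with no rational root is irreducible), g is also irreducible (irreducibility is preserved under the substitution x → x - 8). Hence m_α(x) = x^3 - 24x^2 + 192x - 1219.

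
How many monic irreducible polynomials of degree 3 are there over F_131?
There are 749320 monic irreducible polynomials of degree 3 over F_131

Each element of F_{131^3} that lies in no proper subfield is a root of exactly one monic irreducible of degree 3 over F_131, and each such polynomial has 3 distinct roots in F_{131^3}. By Möbius inversion the count is N_131(3) = (1/3) Σ_{d|3} μ(3/d) · 131^d = (1/3)(μ(3)·131^1 + μ(1)·131^3) = 2247960/3 = 749320.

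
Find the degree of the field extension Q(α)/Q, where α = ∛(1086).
[Q(α):Q] = 3

The minimal polynomial of α is x^3 - 1086, irreducible over Q since 1086 is not a perfect cube (so x^3 - 1086 has no rational root). Hence [Q(α):Q] = deg(m_α) = 3.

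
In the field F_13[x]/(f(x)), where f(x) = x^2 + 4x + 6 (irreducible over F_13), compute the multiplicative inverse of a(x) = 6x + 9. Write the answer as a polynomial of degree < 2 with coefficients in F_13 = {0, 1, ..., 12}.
a(x)^(-1) ≡ 11x + 8 (mod f(x))

Since f is irreducible over F_13, F_13[x]/(f) is a field and a(x) ≠ 0 has an inverse. Apply the extended Euclidean algorithm to f(x) and a(x) in F_13[x]: f(x) = (11x + 8)·a(x) + (12). The last nonzero remainder is the constant 12 = gcd(f, a) in F_13. Back-substituting through the division chain expresses 12 = s(x)·a(x) + t(x)·f(x) with s(x) ≡ 2x + 5 (mod f), so (2x + 5)·a(x) ≡ 12 (mod f). Multiplying by 12^(-1) ≡ 12 in F_13 gives a(x)^(-1) ≡ 12·(2x + 5) ≡ 11x + 8 (mod f). Check: (6x + 9)·(11x + 8) = x^2 + 4x + 7 ≡ 1 (mod x^2 + 4x + 6).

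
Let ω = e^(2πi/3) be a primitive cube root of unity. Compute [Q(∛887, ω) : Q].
[Q(∛887, ω) : Q] = 6

[Q(∛887):Q] = 3 (min poly x^3 - 887, irreducible since 887 is not a perfect cube). [Q(ω):Q] = 2 (min poly x^2 + x + 1). Since Q(∛887) ⊂ R and ω ∉ R, we have ω ∉ Q(∛887), so x^2 + x + 1 remains irreducible over Q(∛887) and [Q(∛887, ω) : Q(∛887)] = 2. By the tower law, [Q(∛887, ω) : Q] = 3 · 2 = 6. (In fact Q(∛887, ω) is the splitting field of x^3 - 887 over Q.)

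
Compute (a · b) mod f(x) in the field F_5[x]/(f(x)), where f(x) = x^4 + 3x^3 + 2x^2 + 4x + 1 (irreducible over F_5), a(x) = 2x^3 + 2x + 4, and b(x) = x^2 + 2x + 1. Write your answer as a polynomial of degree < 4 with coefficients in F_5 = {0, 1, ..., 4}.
a · b ≡ x^3 + 4x^2 + x + 1 (mod f(x))

Multiply in F_5[x]: a(x)·b(x) = (2x^3 + 2x + 4)·(x^2 + 2x + 1) = 2x^5 + 4x^4 + 4x^3 + 3x^2 + 4. This has degree ≥ 4, so divide by f(x) over F_5: 2x^5 + 4x^4 + 4x^3 + 3x^2 + 4 = (2x + 3)·(x^4 + 3x^3 + 2x^2 + 4x + 1) + (x^3 + 4x^2 + x + 1). Hence a·b ≡ x^3 + 4x^2 + x + 1 (mod f). (F_5[x]/(f) is a field with 5^4 = 625 elements since f is irreducible of degree 4.)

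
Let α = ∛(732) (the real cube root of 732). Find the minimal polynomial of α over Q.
m_α(x) = x^3 - 732

α satisfies α^3 = 732, so x^3 - 732 annihilates α. By the rational root test, a rational root p/q (in lowest terms) of x^3 - 732 would satisfy p^3 = 732 q^3, forcing q = 1 and p^3 = 732; but 732 is not a perfect cube, contradiction. A monic cubic over Q with no rational root is irreducible (any nontrivial factorization would include a linear factor). Hence x^3 - 732 is the minimal polynomial of α, and in particular [Q(α):Q] = 3.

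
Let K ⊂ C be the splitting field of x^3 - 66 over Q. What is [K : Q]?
[K : Q] = 6

The roots of x^3 - 66 are ∛66, ω∛66, ω^2∛66 where ω = e^(2πi/3) is a primitive cube root of unity, so K = Q(∛66, ω). Now [Q(∛66):Q] = 3 (since 66 is not a perfect cube, x^3 - 66 is irreducible) and [Q(ω):Q] = 2. Both 2 and 3 divide [K:Q], and [K:Q] ≤ 3·2 = 6, so [K:Q] = 6. (Equivalently: Q(∛66) ⊂ R but ω ∉ R, so [K : Q(∛66)] = 2.)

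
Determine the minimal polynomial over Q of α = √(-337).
m_α(x) = x^2 + 337

α satisfies α^2 + 337 = 0, so x^2 + 337 annihilates α. Since d = -337 is squarefree and ≠ 1, it is not a perfect square in Q, so x^2 + 337 has no rational root and is therefore irreducible over Q (a degree-2 polynomial over a field is irreducible iff it has no root). Hence m_α(x) = x^2 + 337.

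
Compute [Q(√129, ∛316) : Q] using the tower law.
[Q(√129, ∛316) : Q] = 6

Let L = Q(√129, ∛316). Since Q(√129) ⊂ L and [Q(√129):Q] = 2, the tower law gives 2 | [L:Q]. Likewise Q(∛316) ⊂ L with [Q(∛316):Q] = 3 (because 316 is not a perfect cube), so 3 | [L:Q]. As gcd(2,3) = 1, [L:Q] is divisible by 6. Conversely L is generated over Q by √129 and ∛316, so [L:Q] ≤ 2·3 = 6. Therefore [Q(√129, ∛316) : Q] = 6.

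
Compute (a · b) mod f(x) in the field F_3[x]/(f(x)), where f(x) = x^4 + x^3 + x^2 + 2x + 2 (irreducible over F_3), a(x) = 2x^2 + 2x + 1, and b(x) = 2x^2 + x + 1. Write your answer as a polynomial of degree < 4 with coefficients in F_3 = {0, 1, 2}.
a · b ≡ 2x^3 + 2x^2 + x + 2 (mod f(x))

Multiply in F_3[x]: a(x)·b(x) = (2x^2 + 2x + 1)·(2x^2 + x + 1) = x^4 + 1. This has degree ≥ 4, so divide by f(x) over F_3: x^4 + 1 = (1)·(x^4 + x^3 + x^2 + 2x + 2) + (2x^3 + 2x^2 + x + 2). Hence a·b ≡ 2x^3 + 2x^2 + x + 2 (mod f). (F_3[x]/(f) is a field with 3^4 = 81 elements since f is irreducible of degree 4.)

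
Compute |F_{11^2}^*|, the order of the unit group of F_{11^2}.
|F_{11^2}^*| = 120

F_{11^2} has 11^2 = 121 elements; its multiplicative group consists of all nonzero elements, so |F_{11^2}^*| = 121 - 1 = 120. (It is cyclic since any finite subgroup of the multiplicative group of a field is cyclic.)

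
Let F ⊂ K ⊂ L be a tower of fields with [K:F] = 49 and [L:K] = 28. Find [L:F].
[L:F] = 1372

The tower law says that for any tower of field extensions F ⊂ K ⊂ L with finite degrees, [L:F] = [L:K] · [K:F]. Here this gives [L:F] = 28 · 49 = 1372.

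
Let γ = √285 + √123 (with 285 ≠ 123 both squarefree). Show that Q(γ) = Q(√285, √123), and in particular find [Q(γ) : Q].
[Q(γ) : Q] = 4 (equivalently, Q(γ) = Q(√285, √123))

Obviously Q(γ) ⊆ Q(√285, √123), and [Q(√285, √123):Q] = 4 (since 285, 123 are distinct squarefree integers > 1 with 35055 not a perfect square). To show equality we compute the minimal polynomial of γ. From γ = √285 + √123: γ^2 = 285 + 2√(35055) + 123 = 408 + 2√(35055), so γ^2 - 408 = 2√(35055); squaring, (γ^2 - 408)^2 = 4·35055, i.e. γ^4 - 816γ^2 + 166464 - 140220 = 0, i.e. γ^4 - 816γ^2 + 26244 = 0. So γ is a root of x^4 - 816x^2 + 26244. This polynomial is irreducible over Q: it has no rational root (each ±√285 ± √123 is irrational), and any factorization into two quadratics over Q would force √(35055) ∈ Q (pairing opposite roots) or √285, √123 ∈ Q (other pairings), all impossible. Hence [Q(γ):Q] = 4 = [Q(√285, √123):Q], so Q(γ) = Q(√285, √123).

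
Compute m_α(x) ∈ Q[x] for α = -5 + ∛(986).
m_α(x) = x^3 + 15x^2 + 75x - 861

Set β = α + 5 = ∛(986), so β^3 = 986. Then (α + 5)^3 - 986 = 0, i.e. α is a root of g(x) = (x + 5)^3 - 986 = x^3 + 15x^2 + 75x - 861. Since g(x) = h(x + 5) where h(x) = x^3 - 986, and h is irreducible over Q (because 986 is not a perfect cube, so h has no rational root, and a monic cubic with no rational root is irreducible), g is also irreducible (irreducibility is preserved under the substitution x → x + 5). Hence m_α(x) = x^3 + 15x^2 + 75x - 861.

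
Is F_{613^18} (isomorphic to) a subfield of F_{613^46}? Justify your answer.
No: F_{613^18} is not a subfield of F_{613^46}

F_{p^m} embeds in F_{p^n} iff m | n. Here 18 ∤ 46 (since 46 = 2·18 + 10 with remainder 10 ≠ 0), so F_{613^18} is not a subfield of F_{613^46}. Equivalently: if it were, the tower law would give 18 = [F_{613^18}:F_613] dividing [F_{613^46}:F_613] = 46, contradiction.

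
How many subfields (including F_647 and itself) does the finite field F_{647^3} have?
F_{647^3} has 2 subfields

The subfields of F_{p^n} are exactly the fields F_{p^d} for d | n (each is the fixed field of the unique index-d subgroup of Gal(F_{p^n}/F_p) ≅ Z/nZ). The divisors of n = 3 are {1, 3}, giving 2 subfields: F_{647^1}, F_{647^3}.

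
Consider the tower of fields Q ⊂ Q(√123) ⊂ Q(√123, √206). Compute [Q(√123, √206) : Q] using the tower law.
[Q(√123, √206) : Q] = 4

[Q(√123):Q] = 2 (min poly x^2 - 123, irreducible since 123 is squarefree > 1). For the top step, suppose √206 ∈ Q(√123), say √206 = c + d√123 with c, d ∈ Q. Squaring: 206 = c^2 + 123d^2 + 2cd√123. Since √123 ∉ Q this forces 2cd = 0. If d = 0 then √206 = c ∈ Q, contradicting 206 squarefree > 1. If c = 0 then 206 = 123d^2, so 123·206 = (123d)^2 is a perfect square in Q — but 123·206 = 25338 is not a perfect square (since 123 and 206 are distinct squarefree integers). Contradiction. Hence √206 ∉ Q(√123), so x^2 - 206 stays irreducible over Q(√123) and [Q(√123, √206) : Q(√123)] = 2. By the tower law, [Q(√123, √206) : Q] = 2 · 2 = 4.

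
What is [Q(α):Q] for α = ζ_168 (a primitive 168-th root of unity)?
[Q(α):Q] = 48

The minimal polynomial of ζ_168 over Q is the 168-th cyclotomic polynomial Φ_168(x), which is irreducible over Q and has degree φ(168) = 48. Hence [Q(α):Q] = φ(168) = 48.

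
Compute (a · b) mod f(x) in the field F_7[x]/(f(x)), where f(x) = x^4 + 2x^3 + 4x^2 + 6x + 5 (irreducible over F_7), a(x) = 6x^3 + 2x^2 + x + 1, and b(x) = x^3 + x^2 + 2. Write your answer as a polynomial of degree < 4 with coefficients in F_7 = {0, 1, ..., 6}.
a · b ≡ 6x^3 + 2x^2 + 2x + 4 (mod f(x))

Multiply in F_7[x]: a(x)·b(x) = (6x^3 + 2x^2 + x + 1)·(x^3 + x^2 + 2) = 6x^6 + x^5 + 3x^4 + 5x^2 + 2x + 2. This has degree ≥ 4, so divide by f(x) over F_7: 6x^6 + x^5 + 3x^4 + 5x^2 + 2x + 2 = (6x^2 + 3x + 1)·(x^4 + 2x^3 + 4x^2 + 6x + 5) + (6x^3 + 2x^2 + 2x + 4). Hence a·b ≡ 6x^3 + 2x^2 + 2x + 4 (mod f). (F_7[x]/(f) is a field with 7^4 = 2401 elements since f is irreducible of degree 4.)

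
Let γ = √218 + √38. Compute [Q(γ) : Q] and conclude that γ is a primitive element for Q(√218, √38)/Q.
[Q(γ) : Q] = 4 (equivalently, Q(γ) = Q(√218, √38))

Obviously Q(γ) ⊆ Q(√218, √38), and [Q(√218, √38):Q] = 4 (since 218, 38 are distinct squarefree integers > 1 with 8284 not a perfect square). To show equality we compute the minimal polynomial of γ. From γ = √218 + √38: γ^2 = 218 + 2√(8284) + 38 = 256 + 2√(8284), so γ^2 - 256 = 2√(8284); squaring, (γ^2 - 256)^2 = 4·8284, i.e. γ^4 - 512γ^2 + 65536 - 33136 = 0, i.e. γ^4 - 512γ^2 + 32400 = 0. So γ is a root of x^4 - 512x^2 + 32400. This polynomial is irreducible over Q: it has no rational root (each ±√218 ± √38 is irrational), and any factorization into two quadratics over Q would force √(8284) ∈ Q (pairing opposite roots) or √218, √38 ∈ Q (other pairings), all impossible. Hence [Q(γ):Q] = 4 = [Q(√218, √38):Q], so Q(γ) = Q(√218, √38).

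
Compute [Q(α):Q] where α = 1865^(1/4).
[Q(α):Q] = 4

α is a root of x^4 - 1865. By Eisenstein's criterion at the prime p = 5 (which divides the constant term 1865 but p^2 = 25 does not, since 1865 is squarefree), x^4 - 1865 is irreducible over Q. Hence [Q(α):Q] = 4.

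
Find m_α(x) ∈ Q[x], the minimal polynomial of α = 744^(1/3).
m_α(x) = x^3 - 744

α satisfies α^3 = 744, so x^3 - 744 annihilates α. By the rational root test, a rational root p/q (in lowest terms) of x^3 - 744 would satisfy p^3 = 744 q^3, forcing q = 1 and p^3 = 744; but 744 is not a perfect cube, contradiction. A monic cubic over Q with no rational root is irreducible (any nontrivial factorization would include a linear factor). Hence x^3 - 744 is the minimal polynomial of α, and in particular [Q(α):Q] = 3.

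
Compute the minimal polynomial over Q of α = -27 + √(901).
m_α(x) = x^2 + 54x - 172

From α + 27 = √(901), squaring gives (α + 27)^2 = 901, i.e. α^2 + 54α + 729 = 901, so α^2 + 54α - 172 = 0. The discriminant of x^2 + 54x - 172 is (54)^2 - 4·(-172) = 2916 + 688 = 3604, and 4·(901) is not a perfect square in Q since 901 is squarefree and ≠ 1. Hence x^2 + 54x - 172 is irreducible over Q and is the minimal polynomial of α.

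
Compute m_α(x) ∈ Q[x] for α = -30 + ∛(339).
m_α(x) = x^3 + 90x^2 + 2700x + 26661

Set β = α + 30 = ∛(339), so β^3 = 339. Then (α + 30)^3 - 339 = 0, i.e. α is a root of g(x) = (x + 30)^3 - 339 = x^3 + 90x^2 + 2700x + 26661. Since g(x) = h(x + 30) where h(x) = x^3 - 339, and h is irreducible over Q (because 339 is not a perfect cube, so h has no rational root, and a monic cubic with no rational root is irreducible), g is also irreducible (irreducibility is preserved under the substitution x → x + 30). Hence m_α(x) = x^3 + 90x^2 + 2700x + 26661.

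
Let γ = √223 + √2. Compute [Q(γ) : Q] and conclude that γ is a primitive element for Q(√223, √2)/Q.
[Q(γ) : Q] = 4 (equivalently, Q(γ) = Q(√223, √2))

Obviously Q(γ) ⊆ Q(√223, √2), and [Q(√223, √2):Q] = 4 (since 223, 2 are distinct squarefree integers > 1 with 446 not a perfect square). To show equality we compute the minimal polynomial of γ. From γ = √223 + √2: γ^2 = 223 + 2√(446) + 2 = 225 + 2√(446), so γ^2 - 225 = 2√(446); squaring, (γ^2 - 225)^2 = 4·446, i.e. γ^4 - 450γ^2 + 50625 - 1784 = 0, i.e. γ^4 - 450γ^2 + 48841 = 0. So γ is a root of x^4 - 450x^2 + 48841. This polynomial is irreducible over Q: it has no rational root (each ±√223 ± √2 is irrational), and any factorization into two quadratics over Q would force √(446) ∈ Q (pairing opposite roots) or √223, √2 ∈ Q (other pairings), all impossible. Hence [Q(γ):Q] = 4 = [Q(√223, √2):Q], so Q(γ) = Q(√223, √2).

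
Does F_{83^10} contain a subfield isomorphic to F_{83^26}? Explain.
No: F_{83^26} is not a subfield of F_{83^10}

F_{p^m} embeds in F_{p^n} iff m | n. Here 26 ∤ 10 (since 10 = 0·26 + 10 with remainder 10 ≠ 0), so F_{83^26} is not a subfield of F_{83^10}. Equivalently: if it were, the tower law would give 26 = [F_{83^26}:F_83] dividing [F_{83^10}:F_83] = 10, contradiction.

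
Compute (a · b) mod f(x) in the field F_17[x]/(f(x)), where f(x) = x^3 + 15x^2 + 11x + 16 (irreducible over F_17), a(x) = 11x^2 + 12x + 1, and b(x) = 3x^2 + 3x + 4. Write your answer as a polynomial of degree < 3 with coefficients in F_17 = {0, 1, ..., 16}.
a · b ≡ 7x^2 + 10x + 3 (mod f(x))

Multiply in F_17[x]: a(x)·b(x) = (11x^2 + 12x + 1)·(3x^2 + 3x + 4) = 16x^4 + x^3 + 15x^2 + 4. This has degree ≥ 3, so divide by f(x) over F_17: 16x^4 + x^3 + 15x^2 + 4 = (16x + 16)·(x^3 + 15x^2 + 11x + 16) + (7x^2 + 10x + 3). Hence a·b ≡ 7x^2 + 10x + 3 (mod f). (F_17[x]/(f) is a field with 17^3 = 4913 elements since f is irreducible of degree 3.)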